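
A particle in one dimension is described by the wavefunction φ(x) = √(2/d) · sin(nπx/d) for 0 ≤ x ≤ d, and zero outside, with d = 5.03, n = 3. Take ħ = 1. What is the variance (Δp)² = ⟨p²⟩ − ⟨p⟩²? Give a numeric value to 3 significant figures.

3.51

Compute ⟨p⟩ and ⟨p²⟩ separately; (Δp)² = ⟨p²⟩ − ⟨p⟩².
d/dx sin(nπx/d) = (nπ/d)·cos(nπx/d) and d²/dx² sin(nπx/d) = −(nπ/d)²·sin(nπx/d); on 0 ≤ x ≤ d, ∫sin²(nπx/d) dx = d/2 and ∫sin(nπx/d)·cos(nπx/d) dx = 0.
⟨p⟩ = 0.0000 and ⟨p²⟩ = 3.5108.
(Δp)² = 3.5108 − (0.0000)² = 3.5108.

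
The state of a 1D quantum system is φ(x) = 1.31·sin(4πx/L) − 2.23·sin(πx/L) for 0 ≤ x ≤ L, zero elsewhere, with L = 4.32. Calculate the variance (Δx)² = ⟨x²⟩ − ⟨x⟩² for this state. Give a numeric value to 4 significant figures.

Compute ⟨x⟩ and ⟨x²⟩ separately, then (Δx)² = ⟨x²⟩ − ⟨x⟩².
On 0 ≤ x ≤ L (j ≠ l): ∫sin²(jπx/L) dx = L/2, ∫sin(jπx/L)·sin(lπx/L) dx = 0; diagonal moments ∫x·sin²(jπx/L) dx = L²/4, ∫x²·sin²(jπx/L) dx = L³·(1/6 − 1/(4j²π²)); cross terms ∫x·sin(jπx/L)·sin(lπx/L) dx = 0 for j + l even and −4jlL²/(π²(j² − l²)²) for j + l odd, ∫x²·sin(jπx/L)·sin(lπx/L) dx = (−1)^(j+l)·4jlL³/(π²(j² − l²)²); higher powers the same way via product-to-sum and parts.
Normalization: ∫|φ|² dx = 14.448.
⟨x⟩ = 2.2144 and ⟨x²⟩ = 5.7377.
(Δx)² = 5.7377 − (2.2144)² = 0.83420.

0.8342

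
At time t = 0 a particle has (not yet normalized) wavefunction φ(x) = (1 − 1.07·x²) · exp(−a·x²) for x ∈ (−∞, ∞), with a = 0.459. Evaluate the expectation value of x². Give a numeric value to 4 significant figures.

⟨x²⟩ = ∫ x²·|φ|² dx / ∫|φ|² dx (integrals over the domain).
Expand each integrand as polynomial × e^(−2ax²) and use ∫x^(2j)·e^(−2ax²) dx = (2j−1)!!/(4a)^j · √(π/(2a)), odd powers → 0; here √(π/(2a)) = 1.8499.
State is unnormalized: ∫|φ|² dx = 1.5786, and ∫φ*·x²·φ dx = 2.6176, so ⟨x²⟩ = 2.6176 / 1.5786.
⟨x²⟩ = 1.6581.

1.658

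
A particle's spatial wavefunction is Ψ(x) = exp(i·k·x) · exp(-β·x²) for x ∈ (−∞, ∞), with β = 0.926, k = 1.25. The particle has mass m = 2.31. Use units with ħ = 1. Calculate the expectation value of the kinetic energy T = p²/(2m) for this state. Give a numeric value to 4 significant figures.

0.5386

T = −(ħ²/2m) d²/dx², so ⟨T⟩ = −(ħ²/2m) ∫ Ψ*·Ψ'' dx / ∫|Ψ|² dx; with m = 2.31.
Gaussian moments: ∫x^(2j)·e^(−2βx²) dx = (2j−1)!!/(4β)^j · √(π/(2β)), odd powers integrate to 0; here √(π/(2β)) = 1.3024. Derivatives: Ψ′ = (ik − 2βx)·Ψ, Ψ″ = ((ik − 2βx)² − 2β)·Ψ; the odd-in-x pieces drop out.
State is unnormalized: ∫|Ψ|² dx = 1.3024, and ∫Ψ*·(−ħ²/2m · Ψ'') dx = 0.70154, so ⟨T⟩ = 0.70154 / 1.3024.
⟨T⟩ = 0.53864.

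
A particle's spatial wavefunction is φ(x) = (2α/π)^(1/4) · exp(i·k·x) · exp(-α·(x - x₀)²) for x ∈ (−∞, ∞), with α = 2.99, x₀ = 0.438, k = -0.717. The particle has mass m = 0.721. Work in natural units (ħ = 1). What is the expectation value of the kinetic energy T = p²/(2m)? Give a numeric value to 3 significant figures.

T = −(ħ²/2m) d²/dx², so ⟨T⟩ = −(ħ²/2m) ∫ φ*·φ'' dx; with m = 0.721.
Gaussian moments (u = x − x₀): ∫u^(2j)·e^(−2αu²) du = (2j−1)!!/(4α)^j · √(π/(2α)), odd powers integrate to 0; here √(π/(2α)) = 0.72481. Derivatives: φ′ = (ik − 2αu)·φ, φ″ = ((ik − 2αu)² − 2α)·φ; the odd-in-u pieces drop out.
⟨T⟩ = 2.4300.

2.43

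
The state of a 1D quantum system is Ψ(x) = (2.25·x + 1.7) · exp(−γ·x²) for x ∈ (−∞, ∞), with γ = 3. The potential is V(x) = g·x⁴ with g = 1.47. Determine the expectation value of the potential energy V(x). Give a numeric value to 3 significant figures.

⟨V⟩ = ∫ V(x)·|Ψ|² dx / ∫|Ψ|² dx.
Expand each integrand as polynomial × e^(−2γx²) and use ∫x^(2j)·e^(−2γx²) dx = (2j−1)!!/(4γ)^j · √(π/(2γ)), odd powers → 0; here √(π/(2γ)) = 0.72360.
State is unnormalized: ∫|Ψ|² dx = 2.3965, and ∫Ψ*·V(x)·Ψ dx = 0.11079, so ⟨V⟩ = 0.11079 / 2.3965.
⟨V⟩ = 0.046229.

0.0462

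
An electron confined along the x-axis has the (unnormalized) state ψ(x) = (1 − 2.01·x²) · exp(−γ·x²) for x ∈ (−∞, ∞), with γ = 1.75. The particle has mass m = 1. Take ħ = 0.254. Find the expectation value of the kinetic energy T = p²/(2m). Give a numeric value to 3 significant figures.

T = −(ħ²/2m) d²/dx², so ⟨T⟩ = −(ħ²/2m) ∫ ψ*·ψ'' dx / ∫|ψ|² dx; with m = 1.
Expand each integrand as polynomial × e^(−2γx²) and use ∫x^(2j)·e^(−2γx²) dx = (2j−1)!!/(4γ)^j · √(π/(2γ)), odd powers → 0; here √(π/(2γ)) = 0.94742. Differentiate with the product rule, d/dx e^(−γx²) = −2γx·e^(−γx²).
State is unnormalized: ∫|ψ|² dx = 0.63768, and ∫ψ*·(−ħ²/2m · ψ'') dx = 0.11507, so ⟨T⟩ = 0.11507 / 0.63768.
⟨T⟩ = 0.18045.

0.180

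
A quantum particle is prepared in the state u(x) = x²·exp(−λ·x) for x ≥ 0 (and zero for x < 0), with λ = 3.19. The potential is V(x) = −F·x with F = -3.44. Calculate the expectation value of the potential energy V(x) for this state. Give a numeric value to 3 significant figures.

2.70

⟨V⟩ = ∫ V(x)·|u|² dx / ∫|u|² dx.
Every integrand reduces to terms xʲ·e^(−2λx) on [0, ∞); use ∫₀^∞ xʲ·e^(−2λx) dx = j!/(2λ)^(j+1).
State is unnormalized: ∫|u|² dx = 0.0022704, and ∫u*·V(x)·u dx = 0.0061209, so ⟨V⟩ = 0.0061209 / 0.0022704.
⟨V⟩ = 2.6959.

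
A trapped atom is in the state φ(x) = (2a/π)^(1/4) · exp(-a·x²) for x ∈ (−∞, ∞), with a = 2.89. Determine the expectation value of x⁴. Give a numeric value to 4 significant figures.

⟨x⁴⟩ = ∫ x⁴·|φ|² dx (integrals over the domain).
Gaussian moments: ∫x^(2j)·e^(−2ax²) dx = (2j−1)!!/(4a)^j · √(π/(2a)), odd powers integrate to 0; here √(π/(2a)) = 0.73724.
⟨x⁴⟩ = 0.022449.

0.02245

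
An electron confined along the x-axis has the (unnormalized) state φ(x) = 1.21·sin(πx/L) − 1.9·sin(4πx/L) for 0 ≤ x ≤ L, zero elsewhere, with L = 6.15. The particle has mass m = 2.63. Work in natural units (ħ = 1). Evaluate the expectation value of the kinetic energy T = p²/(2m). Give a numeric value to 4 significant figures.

0.5790

T = −(ħ²/2m) d²/dx², so ⟨T⟩ = −(ħ²/2m) ∫ φ*·φ'' dx / ∫|φ|² dx; with m = 2.63.
d²/dx² sin(jπx/L) = −(jπ/L)²·sin(jπx/L); on 0 ≤ x ≤ L, ∫sin²(jπx/L) dx = L/2 and ∫sin(jπx/L)·sin(lπx/L) dx = 0 for j ≠ l, so only diagonal terms survive in ∫|φ|² and ∫φ·φ″; ∫φ·φ′ dx = [φ²/2] between the walls = 0.
State is unnormalized: ∫|φ|² dx = 15.603, and ∫φ*·(−ħ²/2m · φ'') dx = 9.0346, so ⟨T⟩ = 9.0346 / 15.603.
⟨T⟩ = 0.57903.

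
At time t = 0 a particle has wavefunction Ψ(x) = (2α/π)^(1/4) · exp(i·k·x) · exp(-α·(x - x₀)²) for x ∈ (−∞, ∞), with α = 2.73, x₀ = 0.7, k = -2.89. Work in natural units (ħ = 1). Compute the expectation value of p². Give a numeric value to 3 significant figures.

p² Ψ = −ħ² d²Ψ/dx²; ⟨p²⟩ = −ħ² ∫ Ψ*·Ψ'' dx.
Gaussian moments (u = x − x₀): ∫u^(2j)·e^(−2αu²) du = (2j−1)!!/(4α)^j · √(π/(2α)), odd powers integrate to 0; here √(π/(2α)) = 0.75854. Derivatives: Ψ′ = (ik − 2αu)·Ψ, Ψ″ = ((ik − 2αu)² − 2α)·Ψ; the odd-in-u pieces drop out.
⟨p²⟩ = 11.082.

11.1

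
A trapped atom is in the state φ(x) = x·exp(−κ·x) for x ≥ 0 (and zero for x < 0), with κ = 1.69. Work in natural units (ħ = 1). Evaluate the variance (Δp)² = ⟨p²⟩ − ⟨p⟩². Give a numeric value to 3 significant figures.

2.86

Compute ⟨p⟩ and ⟨p²⟩ separately; (Δp)² = ⟨p²⟩ − ⟨p⟩².
Differentiate x·exp(−κ·x) with the product rule; every integrand then reduces to terms xʲ·e^(−2κx) on [0, ∞), with ∫₀^∞ xʲ·e^(−2κx) dx = j!/(2κ)^(j+1).
Normalization: ∫|φ|² dx = 0.051794.
⟨p⟩ = 0.0000 and ⟨p²⟩ = 2.8561.
(Δp)² = 2.8561 − (0.0000)² = 2.8561.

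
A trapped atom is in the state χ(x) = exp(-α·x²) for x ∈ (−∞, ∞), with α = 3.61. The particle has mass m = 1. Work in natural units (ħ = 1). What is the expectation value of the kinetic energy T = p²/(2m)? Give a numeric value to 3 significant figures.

T = −(ħ²/2m) d²/dx², so ⟨T⟩ = −(ħ²/2m) ∫ χ*·χ'' dx / ∫|χ|² dx; with m = 1.
Gaussian moments: ∫x^(2j)·e^(−2αx²) dx = (2j−1)!!/(4α)^j · √(π/(2α)), odd powers integrate to 0; here √(π/(2α)) = 0.65964. Derivatives: d/dx e^(−αx²) = −2αx·e^(−αx²), d²/dx² e^(−αx²) = (4α²x² − 2α)·e^(−αx²).
State is unnormalized: ∫|χ|² dx = 0.65964, and ∫χ*·(−ħ²/2m · χ'') dx = 1.1906, so ⟨T⟩ = 1.1906 / 0.65964.
⟨T⟩ = 1.8050.

1.81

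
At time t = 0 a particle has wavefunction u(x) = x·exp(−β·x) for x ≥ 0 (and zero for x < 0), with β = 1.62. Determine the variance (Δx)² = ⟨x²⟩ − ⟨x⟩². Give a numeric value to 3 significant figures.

0.286

Compute ⟨x⟩ and ⟨x²⟩ separately, then (Δx)² = ⟨x²⟩ − ⟨x⟩².
Every integrand reduces to terms xʲ·e^(−2βx) on [0, ∞); use ∫₀^∞ xʲ·e^(−2βx) dx = j!/(2β)^(j+1).
Normalization: ∫|u|² dx = 0.058802.
⟨x⟩ = 0.92593 and ⟨x²⟩ = 1.1431.
(Δx)² = 1.1431 − (0.92593)² = 0.28578.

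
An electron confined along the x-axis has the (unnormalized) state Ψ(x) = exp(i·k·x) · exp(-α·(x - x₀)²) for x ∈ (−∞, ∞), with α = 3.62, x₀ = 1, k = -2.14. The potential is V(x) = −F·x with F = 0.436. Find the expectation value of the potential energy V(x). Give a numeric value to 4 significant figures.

-0.4360

⟨V⟩ = ∫ V(x)·|Ψ|² dx / ∫|Ψ|² dx.
Gaussian moments (u = x − x₀): ∫u^(2j)·e^(−2αu²) du = (2j−1)!!/(4α)^j · √(π/(2α)), odd powers integrate to 0; here √(π/(2α)) = 0.65873.
State is unnormalized: ∫|Ψ|² dx = 0.65873, and ∫Ψ*·V(x)·Ψ dx = -0.28721, so ⟨V⟩ = -0.28721 / 0.65873.
⟨V⟩ = -0.43600.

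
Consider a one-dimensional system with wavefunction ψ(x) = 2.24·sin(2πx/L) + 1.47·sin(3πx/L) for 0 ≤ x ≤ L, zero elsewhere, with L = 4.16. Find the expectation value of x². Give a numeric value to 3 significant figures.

2.50

⟨x²⟩ = ∫ x²·|ψ|² dx / ∫|ψ|² dx (integrals over the domain).
On 0 ≤ x ≤ L (j ≠ l): ∫sin²(jπx/L) dx = L/2, ∫sin(jπx/L)·sin(lπx/L) dx = 0; diagonal moments ∫x·sin²(jπx/L) dx = L²/4, ∫x²·sin²(jπx/L) dx = L³·(1/6 − 1/(4j²π²)); cross terms ∫x·sin(jπx/L)·sin(lπx/L) dx = 0 for j + l even and −4jlL²/(π²(j² − l²)²) for j + l odd, ∫x²·sin(jπx/L)·sin(lπx/L) dx = (−1)^(j+l)·4jlL³/(π²(j² − l²)²); higher powers the same way via product-to-sum and parts.
State is unnormalized: ∫|ψ|² dx = 14.931, and ∫ψ*·x²·ψ dx = 37.291, so ⟨x²⟩ = 37.291 / 14.931.
⟨x²⟩ = 2.4975.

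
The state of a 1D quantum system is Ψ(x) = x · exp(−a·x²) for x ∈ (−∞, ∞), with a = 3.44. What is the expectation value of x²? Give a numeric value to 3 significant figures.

0.218

⟨x²⟩ = ∫ x²·|Ψ|² dx / ∫|Ψ|² dx (integrals over the domain).
Expand each integrand as polynomial × e^(−2ax²) and use ∫x^(2j)·e^(−2ax²) dx = (2j−1)!!/(4a)^j · √(π/(2a)), odd powers → 0; here √(π/(2a)) = 0.67574.
State is unnormalized: ∫|Ψ|² dx = 0.049109, and ∫Ψ*·x²·Ψ dx = 0.010707, so ⟨x²⟩ = 0.010707 / 0.049109.
⟨x²⟩ = 0.21802.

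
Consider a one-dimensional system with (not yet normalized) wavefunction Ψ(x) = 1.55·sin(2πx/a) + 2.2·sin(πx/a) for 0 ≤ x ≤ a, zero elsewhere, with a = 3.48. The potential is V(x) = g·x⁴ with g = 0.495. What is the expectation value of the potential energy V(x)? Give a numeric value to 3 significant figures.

⟨V⟩ = ∫ V(x)·|Ψ|² dx / ∫|Ψ|² dx.
On 0 ≤ x ≤ a (j ≠ l): ∫sin²(jπx/a) dx = a/2, ∫sin(jπx/a)·sin(lπx/a) dx = 0; diagonal moments ∫x·sin²(jπx/a) dx = a²/4, ∫x²·sin²(jπx/a) dx = a³·(1/6 − 1/(4j²π²)); cross terms ∫x·sin(jπx/a)·sin(lπx/a) dx = 0 for j + l even and −4jla²/(π²(j² − l²)²) for j + l odd, ∫x²·sin(jπx/a)·sin(lπx/a) dx = (−1)^(j+l)·4jla³/(π²(j² − l²)²); higher powers the same way via product-to-sum and parts.
State is unnormalized: ∫|Ψ|² dx = 12.602, and ∫Ψ*·V(x)·Ψ dx = 22.328, so ⟨V⟩ = 22.328 / 12.602.
⟨V⟩ = 1.7718.

1.77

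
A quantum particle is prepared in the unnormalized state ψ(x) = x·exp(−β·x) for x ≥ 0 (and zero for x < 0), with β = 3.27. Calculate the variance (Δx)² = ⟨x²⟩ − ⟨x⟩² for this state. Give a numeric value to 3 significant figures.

0.0701

Compute ⟨x⟩ and ⟨x²⟩ separately, then (Δx)² = ⟨x²⟩ − ⟨x⟩².
Every integrand reduces to terms xʲ·e^(−2βx) on [0, ∞); use ∫₀^∞ xʲ·e^(−2βx) dx = j!/(2β)^(j+1).
Normalization: ∫|ψ|² dx = 0.0071498.
⟨x⟩ = 0.45872 and ⟨x²⟩ = 0.28056.
(Δx)² = 0.28056 − (0.45872)² = 0.070140.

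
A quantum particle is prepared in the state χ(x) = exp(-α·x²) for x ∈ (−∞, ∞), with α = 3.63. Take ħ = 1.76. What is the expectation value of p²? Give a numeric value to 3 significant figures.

p² χ = −ħ² d²χ/dx²; ⟨p²⟩ = −ħ² ∫ χ*·χ'' dx / ∫|χ|² dx.
Gaussian moments: ∫x^(2j)·e^(−2αx²) dx = (2j−1)!!/(4α)^j · √(π/(2α)), odd powers integrate to 0; here √(π/(2α)) = 0.65782. Derivatives: d/dx e^(−αx²) = −2αx·e^(−αx²), d²/dx² e^(−αx²) = (4α²x² − 2α)·e^(−αx²).
State is unnormalized: ∫|χ|² dx = 0.65782, and ∫χ*·(−ħ² χ'') dx = 7.3967, so ⟨p²⟩ = 7.3967 / 0.65782.
⟨p²⟩ = 11.244.

11.2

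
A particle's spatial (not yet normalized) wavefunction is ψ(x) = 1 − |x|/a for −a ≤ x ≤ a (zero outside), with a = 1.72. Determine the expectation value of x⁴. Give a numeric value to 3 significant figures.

⟨x⁴⟩ = ∫ x⁴·|ψ|² dx / ∫|ψ|² dx (integrals over the domain).
ψ is even, so ∫ over [−a, a] = 2∫₀ᵃ with ψ = 1 − x/a there: ∫₀ᵃ (1 − x/a)² dx = a/3, ∫₀ᵃ x²(1 − x/a)² dx = a³/30, ∫₀ᵃ x⁴(1 − x/a)² dx = a⁵/105.
State is unnormalized: ∫|ψ|² dx = 1.1467, and ∫ψ*·x⁴·ψ dx = 0.28674, so ⟨x⁴⟩ = 0.28674 / 1.1467.
⟨x⁴⟩ = 0.25006.

0.250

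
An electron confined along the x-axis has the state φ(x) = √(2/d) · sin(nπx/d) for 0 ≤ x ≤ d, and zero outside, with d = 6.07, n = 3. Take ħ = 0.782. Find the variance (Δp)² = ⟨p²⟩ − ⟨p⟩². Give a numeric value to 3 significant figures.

Compute ⟨p⟩ and ⟨p²⟩ separately; (Δp)² = ⟨p²⟩ − ⟨p⟩².
d/dx sin(nπx/d) = (nπ/d)·cos(nπx/d) and d²/dx² sin(nπx/d) = −(nπ/d)²·sin(nπx/d); on 0 ≤ x ≤ d, ∫sin²(nπx/d) dx = d/2 and ∫sin(nπx/d)·cos(nπx/d) dx = 0.
⟨p⟩ = 0.0000 and ⟨p²⟩ = 1.4743.
(Δp)² = 1.4743 − (0.0000)² = 1.4743.

1.47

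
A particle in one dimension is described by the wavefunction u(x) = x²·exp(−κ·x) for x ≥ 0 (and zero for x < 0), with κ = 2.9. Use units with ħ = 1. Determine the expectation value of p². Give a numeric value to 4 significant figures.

p² u = −ħ² d²u/dx²; ⟨p²⟩ = −ħ² ∫ u*·u'' dx / ∫|u|² dx.
Differentiate x²·exp(−κ·x) with the product rule; every integrand then reduces to terms xʲ·e^(−2κx) on [0, ∞), with ∫₀^∞ xʲ·e^(−2κx) dx = j!/(2κ)^(j+1).
State is unnormalized: ∫|u|² dx = 0.0036565, and ∫u*·(−ħ² u'') dx = 0.010251, so ⟨p²⟩ = 0.010251 / 0.0036565.
⟨p²⟩ = 2.8033.

2.803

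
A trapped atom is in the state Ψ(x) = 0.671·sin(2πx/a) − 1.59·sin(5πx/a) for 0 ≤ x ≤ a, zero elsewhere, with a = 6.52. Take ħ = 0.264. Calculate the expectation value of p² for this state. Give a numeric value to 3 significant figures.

0.353

p² Ψ = −ħ² d²Ψ/dx²; ⟨p²⟩ = −ħ² ∫ Ψ*·Ψ'' dx / ∫|Ψ|² dx.
d²/dx² sin(jπx/a) = −(jπ/a)²·sin(jπx/a); on 0 ≤ x ≤ a, ∫sin²(jπx/a) dx = a/2 and ∫sin(jπx/a)·sin(lπx/a) dx = 0 for j ≠ l, so only diagonal terms survive in ∫|Ψ|² and ∫Ψ·Ψ″; ∫Ψ·Ψ′ dx = [Ψ²/2] between the walls = 0.
State is unnormalized: ∫|Ψ|² dx = 9.7094, and ∫Ψ*·(−ħ² Ψ'') dx = 3.4290, so ⟨p²⟩ = 3.4290 / 9.7094.
⟨p²⟩ = 0.35316.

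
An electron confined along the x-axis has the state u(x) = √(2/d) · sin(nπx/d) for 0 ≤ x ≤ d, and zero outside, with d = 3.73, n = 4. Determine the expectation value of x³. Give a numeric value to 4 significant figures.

12.73

⟨x³⟩ = ∫ x³·|u|² dx (integrals over the domain).
With sin²θ = (1 − cos2θ)/2 on 0 ≤ x ≤ d: ∫sin²(nπx/d) dx = d/2, ∫x·sin²(nπx/d) dx = d²/4, ∫x²·sin²(nπx/d) dx = d³·(1/6 − 1/(4n²π²)); higher powers xᵏ the same way, integrating xᵏ·cos(2nπx/d) by parts.
⟨x³⟩ = 12.727.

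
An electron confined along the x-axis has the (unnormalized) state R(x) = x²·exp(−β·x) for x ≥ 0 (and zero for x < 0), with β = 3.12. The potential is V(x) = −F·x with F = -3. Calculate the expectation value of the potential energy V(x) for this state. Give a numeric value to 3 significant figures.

2.40

⟨V⟩ = ∫ V(x)·|R|² dx / ∫|R|² dx.
Every integrand reduces to terms xʲ·e^(−2βx) on [0, ∞); use ∫₀^∞ xʲ·e^(−2βx) dx = j!/(2β)^(j+1).
State is unnormalized: ∫|R|² dx = 0.0025368, and ∫R*·V(x)·R dx = 0.0060981, so ⟨V⟩ = 0.0060981 / 0.0025368.
⟨V⟩ = 2.4038.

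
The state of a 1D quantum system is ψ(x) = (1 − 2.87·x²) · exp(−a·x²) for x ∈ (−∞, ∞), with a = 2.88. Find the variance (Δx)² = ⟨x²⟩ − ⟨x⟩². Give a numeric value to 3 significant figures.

Compute ⟨x⟩ and ⟨x²⟩ separately, then (Δx)² = ⟨x²⟩ − ⟨x⟩².
Expand each integrand as polynomial × e^(−2ax²) and use ∫x^(2j)·e^(−2ax²) dx = (2j−1)!!/(4a)^j · √(π/(2a)), odd powers → 0; here √(π/(2a)) = 0.73852.
Normalization: ∫|ψ|² dx = 0.50806.
⟨x⟩ = 0.0000 and ⟨x²⟩ = 0.055042.
(Δx)² = 0.055042 − (0.0000)² = 0.055042.

0.0550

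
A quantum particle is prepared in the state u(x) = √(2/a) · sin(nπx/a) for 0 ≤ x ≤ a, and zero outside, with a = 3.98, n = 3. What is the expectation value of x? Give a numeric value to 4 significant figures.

⟨x⟩ = ∫ x·|u|² dx (integrals over the domain).
With sin²θ = (1 − cos2θ)/2 on 0 ≤ x ≤ a: ∫sin²(nπx/a) dx = a/2, ∫x·sin²(nπx/a) dx = a²/4, ∫x²·sin²(nπx/a) dx = a³·(1/6 − 1/(4n²π²)); higher powers xᵏ the same way, integrating xᵏ·cos(2nπx/a) by parts.
⟨x⟩ = 1.9900.

1.990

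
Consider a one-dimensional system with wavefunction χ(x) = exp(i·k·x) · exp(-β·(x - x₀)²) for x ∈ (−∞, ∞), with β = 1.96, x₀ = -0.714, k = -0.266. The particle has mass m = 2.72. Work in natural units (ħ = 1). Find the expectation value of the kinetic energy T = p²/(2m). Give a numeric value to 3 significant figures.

0.373

T = −(ħ²/2m) d²/dx², so ⟨T⟩ = −(ħ²/2m) ∫ χ*·χ'' dx / ∫|χ|² dx; with m = 2.72.
Gaussian moments (u = x − x₀): ∫u^(2j)·e^(−2βu²) du = (2j−1)!!/(4β)^j · √(π/(2β)), odd powers integrate to 0; here √(π/(2β)) = 0.89522. Derivatives: χ′ = (ik − 2βu)·χ, χ″ = ((ik − 2βu)² − 2β)·χ; the odd-in-u pieces drop out.
State is unnormalized: ∫|χ|² dx = 0.89522, and ∫χ*·(−ħ²/2m · χ'') dx = 0.33419, so ⟨T⟩ = 0.33419 / 0.89522.
⟨T⟩ = 0.37330.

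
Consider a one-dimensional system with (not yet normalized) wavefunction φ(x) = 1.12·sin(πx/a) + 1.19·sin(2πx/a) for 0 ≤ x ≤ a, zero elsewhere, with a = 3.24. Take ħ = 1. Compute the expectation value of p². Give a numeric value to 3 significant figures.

2.44

p² φ = −ħ² d²φ/dx²; ⟨p²⟩ = −ħ² ∫ φ*·φ'' dx / ∫|φ|² dx.
d²/dx² sin(jπx/a) = −(jπ/a)²·sin(jπx/a); on 0 ≤ x ≤ a, ∫sin²(jπx/a) dx = a/2 and ∫sin(jπx/a)·sin(lπx/a) dx = 0 for j ≠ l, so only diagonal terms survive in ∫|φ|² and ∫φ·φ″; ∫φ·φ′ dx = [φ²/2] between the walls = 0.
State is unnormalized: ∫|φ|² dx = 4.3262, and ∫φ*·(−ħ² φ'') dx = 10.538, so ⟨p²⟩ = 10.538 / 4.3262.
⟨p²⟩ = 2.4358.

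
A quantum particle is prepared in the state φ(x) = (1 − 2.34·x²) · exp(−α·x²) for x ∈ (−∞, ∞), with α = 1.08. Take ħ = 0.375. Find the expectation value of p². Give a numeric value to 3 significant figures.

p² φ = −ħ² d²φ/dx²; ⟨p²⟩ = −ħ² ∫ φ*·φ'' dx / ∫|φ|² dx.
Expand each integrand as polynomial × e^(−2αx²) and use ∫x^(2j)·e^(−2αx²) dx = (2j−1)!!/(4α)^j · √(π/(2α)), odd powers → 0; here √(π/(2α)) = 1.2060. Differentiate with the product rule, d/dx e^(−αx²) = −2αx·e^(−αx²).
State is unnormalized: ∫|φ|² dx = 0.96103, and ∫φ*·(−ħ² φ'') dx = 0.75777, so ⟨p²⟩ = 0.75777 / 0.96103.
⟨p²⟩ = 0.78849.

0.788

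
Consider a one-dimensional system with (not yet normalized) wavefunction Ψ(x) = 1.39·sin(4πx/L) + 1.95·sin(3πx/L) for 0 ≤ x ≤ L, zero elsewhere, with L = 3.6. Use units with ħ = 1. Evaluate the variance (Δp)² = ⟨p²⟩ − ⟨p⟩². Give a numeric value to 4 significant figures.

Compute ⟨p⟩ and ⟨p²⟩ separately; (Δp)² = ⟨p²⟩ − ⟨p⟩².
d²/dx² sin(jπx/L) = −(jπ/L)²·sin(jπx/L); on 0 ≤ x ≤ L, ∫sin²(jπx/L) dx = L/2 and ∫sin(jπx/L)·sin(lπx/L) dx = 0 for j ≠ l, so only diagonal terms survive in ∫|Ψ|² and ∫Ψ·Ψ″; ∫Ψ·Ψ′ dx = [Ψ²/2] between the walls = 0.
Normalization: ∫|Ψ|² dx = 10.322.
⟨p⟩ = 0.0000 and ⟨p²⟩ = 8.6499.
(Δp)² = 8.6499 − (0.0000)² = 8.6499.

8.650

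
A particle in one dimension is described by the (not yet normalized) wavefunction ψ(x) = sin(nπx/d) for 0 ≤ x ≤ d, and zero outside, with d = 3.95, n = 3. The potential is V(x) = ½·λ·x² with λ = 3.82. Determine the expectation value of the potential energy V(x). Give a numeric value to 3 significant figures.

9.77

⟨V⟩ = ∫ V(x)·|ψ|² dx / ∫|ψ|² dx.
With sin²θ = (1 − cos2θ)/2 on 0 ≤ x ≤ d: ∫sin²(nπx/d) dx = d/2, ∫x·sin²(nπx/d) dx = d²/4, ∫x²·sin²(nπx/d) dx = d³·(1/6 − 1/(4n²π²)); higher powers xᵏ the same way, integrating xᵏ·cos(2nπx/d) by parts.
State is unnormalized: ∫|ψ|² dx = 1.9750, and ∫ψ*·V(x)·ψ dx = 19.288, so ⟨V⟩ = 19.288 / 1.9750.
⟨V⟩ = 9.7658.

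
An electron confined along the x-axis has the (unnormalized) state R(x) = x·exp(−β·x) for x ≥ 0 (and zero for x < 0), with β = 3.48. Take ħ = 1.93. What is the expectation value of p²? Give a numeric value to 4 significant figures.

45.11

p² R = −ħ² d²R/dx²; ⟨p²⟩ = −ħ² ∫ R*·R'' dx / ∫|R|² dx.
Differentiate x·exp(−β·x) with the product rule; every integrand then reduces to terms xʲ·e^(−2βx) on [0, ∞), with ∫₀^∞ xʲ·e^(−2βx) dx = j!/(2β)^(j+1).
State is unnormalized: ∫|R|² dx = 0.0059320, and ∫R*·(−ħ² R'') dx = 0.26759, so ⟨p²⟩ = 0.26759 / 0.0059320.
⟨p²⟩ = 45.110.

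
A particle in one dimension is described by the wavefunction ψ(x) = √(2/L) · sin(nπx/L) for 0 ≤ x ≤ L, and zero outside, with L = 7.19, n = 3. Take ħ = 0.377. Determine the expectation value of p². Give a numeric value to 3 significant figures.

p² ψ = −ħ² d²ψ/dx²; ⟨p²⟩ = −ħ² ∫ ψ*·ψ'' dx.
d/dx sin(nπx/L) = (nπ/L)·cos(nπx/L) and d²/dx² sin(nπx/L) = −(nπ/L)²·sin(nπx/L); on 0 ≤ x ≤ L, ∫sin²(nπx/L) dx = L/2 and ∫sin(nπx/L)·cos(nπx/L) dx = 0.
⟨p²⟩ = 0.24421.

0.244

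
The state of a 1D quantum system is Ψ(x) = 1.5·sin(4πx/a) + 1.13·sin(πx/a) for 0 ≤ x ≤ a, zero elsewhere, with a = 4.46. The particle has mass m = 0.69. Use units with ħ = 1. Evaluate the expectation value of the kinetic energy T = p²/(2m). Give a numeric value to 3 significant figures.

T = −(ħ²/2m) d²/dx², so ⟨T⟩ = −(ħ²/2m) ∫ Ψ*·Ψ'' dx / ∫|Ψ|² dx; with m = 0.69.
d²/dx² sin(jπx/a) = −(jπ/a)²·sin(jπx/a); on 0 ≤ x ≤ a, ∫sin²(jπx/a) dx = a/2 and ∫sin(jπx/a)·sin(lπx/a) dx = 0 for j ≠ l, so only diagonal terms survive in ∫|Ψ|² and ∫Ψ·Ψ″; ∫Ψ·Ψ′ dx = [Ψ²/2] between the walls = 0.
State is unnormalized: ∫|Ψ|² dx = 7.8650, and ∫Ψ*·(−ħ²/2m · Ψ'') dx = 29.888, so ⟨T⟩ = 29.888 / 7.8650.
⟨T⟩ = 3.8001.

3.80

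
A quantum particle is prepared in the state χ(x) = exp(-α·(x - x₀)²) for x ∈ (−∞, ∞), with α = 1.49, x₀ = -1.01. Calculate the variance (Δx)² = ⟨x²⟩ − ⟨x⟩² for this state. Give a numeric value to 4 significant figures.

0.1678

Compute ⟨x⟩ and ⟨x²⟩ separately, then (Δx)² = ⟨x²⟩ − ⟨x⟩².
Gaussian moments (u = x − x₀): ∫u^(2j)·e^(−2αu²) du = (2j−1)!!/(4α)^j · √(π/(2α)), odd powers integrate to 0; here √(π/(2α)) = 1.0268.
Normalization: ∫|χ|² dx = 1.0268.
⟨x⟩ = -1.0100 and ⟨x²⟩ = 1.1879.
(Δx)² = 1.1879 − (-1.0100)² = 0.16779.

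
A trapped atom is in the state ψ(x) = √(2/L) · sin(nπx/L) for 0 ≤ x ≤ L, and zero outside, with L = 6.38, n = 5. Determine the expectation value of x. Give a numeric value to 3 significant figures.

3.19

⟨x⟩ = ∫ x·|ψ|² dx (integrals over the domain).
With sin²θ = (1 − cos2θ)/2 on 0 ≤ x ≤ L: ∫sin²(nπx/L) dx = L/2, ∫x·sin²(nπx/L) dx = L²/4, ∫x²·sin²(nπx/L) dx = L³·(1/6 − 1/(4n²π²)); higher powers xᵏ the same way, integrating xᵏ·cos(2nπx/L) by parts.
⟨x⟩ = 3.1900.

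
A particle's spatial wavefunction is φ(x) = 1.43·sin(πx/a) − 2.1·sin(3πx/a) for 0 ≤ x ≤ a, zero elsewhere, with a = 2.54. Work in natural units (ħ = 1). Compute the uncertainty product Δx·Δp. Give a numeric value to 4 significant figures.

1.339

Δx = √(⟨x²⟩−⟨x⟩²), Δp = √(⟨p²⟩−⟨p⟩²).
On 0 ≤ x ≤ a (j ≠ l): ∫sin²(jπx/a) dx = a/2, ∫sin(jπx/a)·sin(lπx/a) dx = 0; diagonal moments ∫x·sin²(jπx/a) dx = a²/4, ∫x²·sin²(jπx/a) dx = a³·(1/6 − 1/(4j²π²)); cross terms ∫x·sin(jπx/a)·sin(lπx/a) dx = 0 for j + l even and −4jla²/(π²(j² − l²)²) for j + l odd, ∫x²·sin(jπx/a)·sin(lπx/a) dx = (−1)^(j+l)·4jla³/(π²(j² − l²)²); higher powers the same way via product-to-sum and parts. d²/dx² sin(jπx/a) = −(jπ/a)²·sin(jπx/a); on 0 ≤ x ≤ a, ∫sin²(jπx/a) dx = a/2 and ∫sin(jπx/a)·sin(lπx/a) dx = 0 for j ≠ l, so only diagonal terms survive in ∫|φ|² and ∫φ·φ″; ∫φ·φ′ dx = [φ²/2] between the walls = 0.
Normalization: ∫|φ|² dx = 8.1977.
⟨x⟩ = 1.2700, ⟨x²⟩ = 1.7941 ⇒ Δx = 0.42567.
⟨p⟩ = 0.0000, ⟨p²⟩ = 9.8910 ⇒ Δp = 3.1450.
Δx·Δp = 1.3387.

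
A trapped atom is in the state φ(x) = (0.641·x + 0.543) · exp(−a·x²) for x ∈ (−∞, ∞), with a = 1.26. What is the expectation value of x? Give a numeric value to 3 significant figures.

0.367

⟨x⟩ = ∫ x·|φ|² dx / ∫|φ|² dx (integrals over the domain).
Expand each integrand as polynomial × e^(−2ax²) and use ∫x^(2j)·e^(−2ax²) dx = (2j−1)!!/(4a)^j · √(π/(2a)), odd powers → 0; here √(π/(2a)) = 1.1165.
State is unnormalized: ∫|φ|² dx = 0.42024, and ∫φ*·x·φ dx = 0.15422, so ⟨x⟩ = 0.15422 / 0.42024.
⟨x⟩ = 0.36698.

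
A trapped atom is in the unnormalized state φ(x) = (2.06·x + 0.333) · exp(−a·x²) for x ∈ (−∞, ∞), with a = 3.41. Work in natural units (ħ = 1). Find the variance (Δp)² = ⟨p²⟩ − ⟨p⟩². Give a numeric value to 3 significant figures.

Compute ⟨p⟩ and ⟨p²⟩ separately; (Δp)² = ⟨p²⟩ − ⟨p⟩².
Expand each integrand as polynomial × e^(−2ax²) and use ∫x^(2j)·e^(−2ax²) dx = (2j−1)!!/(4a)^j · √(π/(2a)), odd powers → 0; here √(π/(2a)) = 0.67871. Differentiate with the product rule, d/dx e^(−ax²) = −2ax·e^(−ax²).
Normalization: ∫|φ|² dx = 0.28642.
⟨p⟩ = 0.0000 and ⟨p²⟩ = 8.4379.
(Δp)² = 8.4379 − (0.0000)² = 8.4379.

8.44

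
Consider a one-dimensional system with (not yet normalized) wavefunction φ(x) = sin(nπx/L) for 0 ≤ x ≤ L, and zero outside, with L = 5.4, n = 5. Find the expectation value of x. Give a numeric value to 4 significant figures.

⟨x⟩ = ∫ x·|φ|² dx / ∫|φ|² dx (integrals over the domain).
With sin²θ = (1 − cos2θ)/2 on 0 ≤ x ≤ L: ∫sin²(nπx/L) dx = L/2, ∫x·sin²(nπx/L) dx = L²/4, ∫x²·sin²(nπx/L) dx = L³·(1/6 − 1/(4n²π²)); higher powers xᵏ the same way, integrating xᵏ·cos(2nπx/L) by parts.
State is unnormalized: ∫|φ|² dx = 2.7000, and ∫φ*·x·φ dx = 7.2900, so ⟨x⟩ = 7.2900 / 2.7000.
⟨x⟩ = 2.7000.

2.700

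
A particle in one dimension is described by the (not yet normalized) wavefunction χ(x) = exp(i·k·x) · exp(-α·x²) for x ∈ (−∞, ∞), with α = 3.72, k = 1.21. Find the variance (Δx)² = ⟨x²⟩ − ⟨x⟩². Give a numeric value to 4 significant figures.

0.06720

Compute ⟨x⟩ and ⟨x²⟩ separately, then (Δx)² = ⟨x²⟩ − ⟨x⟩².
Gaussian moments: ∫x^(2j)·e^(−2αx²) dx = (2j−1)!!/(4α)^j · √(π/(2α)), odd powers integrate to 0; here √(π/(2α)) = 0.64981.
Normalization: ∫|χ|² dx = 0.64981.
⟨x⟩ = 0.0000 and ⟨x²⟩ = 0.067204.
(Δx)² = 0.067204 − (0.0000)² = 0.067204.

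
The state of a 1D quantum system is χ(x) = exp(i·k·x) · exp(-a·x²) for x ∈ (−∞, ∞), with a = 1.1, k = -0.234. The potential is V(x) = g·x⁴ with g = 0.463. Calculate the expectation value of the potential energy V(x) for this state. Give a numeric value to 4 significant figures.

⟨V⟩ = ∫ V(x)·|χ|² dx / ∫|χ|² dx.
Gaussian moments: ∫x^(2j)·e^(−2ax²) dx = (2j−1)!!/(4a)^j · √(π/(2a)), odd powers integrate to 0; here √(π/(2a)) = 1.1950.
State is unnormalized: ∫|χ|² dx = 1.1950, and ∫χ*·V(x)·χ dx = 0.085735, so ⟨V⟩ = 0.085735 / 1.1950.
⟨V⟩ = 0.071746.

0.07175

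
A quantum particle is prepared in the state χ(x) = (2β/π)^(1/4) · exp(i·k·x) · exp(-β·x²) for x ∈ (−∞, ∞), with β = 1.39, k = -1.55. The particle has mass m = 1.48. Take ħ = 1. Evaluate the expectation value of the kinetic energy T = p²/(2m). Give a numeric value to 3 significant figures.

T = −(ħ²/2m) d²/dx², so ⟨T⟩ = −(ħ²/2m) ∫ χ*·χ'' dx; with m = 1.48.
Gaussian moments: ∫x^(2j)·e^(−2βx²) dx = (2j−1)!!/(4β)^j · √(π/(2β)), odd powers integrate to 0; here √(π/(2β)) = 1.0630. Derivatives: χ′ = (ik − 2βx)·χ, χ″ = ((ik − 2βx)² − 2β)·χ; the odd-in-x pieces drop out.
⟨T⟩ = 1.2813.

1.28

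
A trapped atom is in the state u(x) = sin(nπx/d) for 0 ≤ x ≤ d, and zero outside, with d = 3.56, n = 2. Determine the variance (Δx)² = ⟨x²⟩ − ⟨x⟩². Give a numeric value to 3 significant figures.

Compute ⟨x⟩ and ⟨x²⟩ separately, then (Δx)² = ⟨x²⟩ − ⟨x⟩².
With sin²θ = (1 − cos2θ)/2 on 0 ≤ x ≤ d: ∫sin²(nπx/d) dx = d/2, ∫x·sin²(nπx/d) dx = d²/4, ∫x²·sin²(nπx/d) dx = d³·(1/6 − 1/(4n²π²)); higher powers xᵏ the same way, integrating xᵏ·cos(2nπx/d) by parts.
Normalization: ∫|u|² dx = 1.7800.
⟨x⟩ = 1.7800 and ⟨x²⟩ = 4.0640.
(Δx)² = 4.0640 − (1.7800)² = 0.89562.

0.896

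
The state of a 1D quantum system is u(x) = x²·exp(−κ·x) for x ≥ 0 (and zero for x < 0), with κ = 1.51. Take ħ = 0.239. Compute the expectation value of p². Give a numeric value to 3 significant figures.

0.0434

p² u = −ħ² d²u/dx²; ⟨p²⟩ = −ħ² ∫ u*·u'' dx / ∫|u|² dx.
Differentiate x²·exp(−κ·x) with the product rule; every integrand then reduces to terms xʲ·e^(−2κx) on [0, ∞), with ∫₀^∞ xʲ·e^(−2κx) dx = j!/(2κ)^(j+1).
State is unnormalized: ∫|u|² dx = 0.095538, and ∫u*·(−ħ² u'') dx = 0.0041477, so ⟨p²⟩ = 0.0041477 / 0.095538.
⟨p²⟩ = 0.043414.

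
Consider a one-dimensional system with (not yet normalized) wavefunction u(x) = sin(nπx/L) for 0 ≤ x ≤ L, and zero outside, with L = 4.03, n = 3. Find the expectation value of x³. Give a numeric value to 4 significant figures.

⟨x³⟩ = ∫ x³·|u|² dx / ∫|u|² dx (integrals over the domain).
With sin²θ = (1 − cos2θ)/2 on 0 ≤ x ≤ L: ∫sin²(nπx/L) dx = L/2, ∫x·sin²(nπx/L) dx = L²/4, ∫x²·sin²(nπx/L) dx = L³·(1/6 − 1/(4n²π²)); higher powers xᵏ the same way, integrating xᵏ·cos(2nπx/L) by parts.
State is unnormalized: ∫|u|² dx = 2.0150, and ∫u*·x³·u dx = 31.857, so ⟨x³⟩ = 31.857 / 2.0150.
⟨x³⟩ = 15.810.

15.81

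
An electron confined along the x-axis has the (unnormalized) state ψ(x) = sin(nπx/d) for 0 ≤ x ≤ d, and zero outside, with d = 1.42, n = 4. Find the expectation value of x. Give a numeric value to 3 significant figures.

0.710

⟨x⟩ = ∫ x·|ψ|² dx / ∫|ψ|² dx (integrals over the domain).
With sin²θ = (1 − cos2θ)/2 on 0 ≤ x ≤ d: ∫sin²(nπx/d) dx = d/2, ∫x·sin²(nπx/d) dx = d²/4, ∫x²·sin²(nπx/d) dx = d³·(1/6 − 1/(4n²π²)); higher powers xᵏ the same way, integrating xᵏ·cos(2nπx/d) by parts.
State is unnormalized: ∫|ψ|² dx = 0.71000, and ∫ψ*·x·ψ dx = 0.50410, so ⟨x⟩ = 0.50410 / 0.71000.
⟨x⟩ = 0.71000.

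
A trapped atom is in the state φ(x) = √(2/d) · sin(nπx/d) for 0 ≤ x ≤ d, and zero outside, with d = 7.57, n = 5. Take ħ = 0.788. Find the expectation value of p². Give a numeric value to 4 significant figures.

p² φ = −ħ² d²φ/dx²; ⟨p²⟩ = −ħ² ∫ φ*·φ'' dx.
d/dx sin(nπx/d) = (nπ/d)·cos(nπx/d) and d²/dx² sin(nπx/d) = −(nπ/d)²·sin(nπx/d); on 0 ≤ x ≤ d, ∫sin²(nπx/d) dx = d/2 and ∫sin(nπx/d)·cos(nπx/d) dx = 0.
⟨p²⟩ = 2.6736.

2.674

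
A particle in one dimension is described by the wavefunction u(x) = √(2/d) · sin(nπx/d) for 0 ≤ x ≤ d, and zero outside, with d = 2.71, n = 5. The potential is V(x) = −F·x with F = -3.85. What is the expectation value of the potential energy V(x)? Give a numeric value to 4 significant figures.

5.217

⟨V⟩ = ∫ V(x)·|u|² dx.
With sin²θ = (1 − cos2θ)/2 on 0 ≤ x ≤ d: ∫sin²(nπx/d) dx = d/2, ∫x·sin²(nπx/d) dx = d²/4, ∫x²·sin²(nπx/d) dx = d³·(1/6 − 1/(4n²π²)); higher powers xᵏ the same way, integrating xᵏ·cos(2nπx/d) by parts.
⟨V⟩ = 5.2168.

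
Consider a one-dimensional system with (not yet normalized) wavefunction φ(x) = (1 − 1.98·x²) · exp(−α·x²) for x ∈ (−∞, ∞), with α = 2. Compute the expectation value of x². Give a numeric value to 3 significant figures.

0.0787

⟨x²⟩ = ∫ x²·|φ|² dx / ∫|φ|² dx (integrals over the domain).
Expand each integrand as polynomial × e^(−2αx²) and use ∫x^(2j)·e^(−2αx²) dx = (2j−1)!!/(4α)^j · √(π/(2α)), odd powers → 0; here √(π/(2α)) = 0.88623.
State is unnormalized: ∫|φ|² dx = 0.61041, and ∫φ*·x²·φ dx = 0.048061, so ⟨x²⟩ = 0.048061 / 0.61041.
⟨x²⟩ = 0.078735.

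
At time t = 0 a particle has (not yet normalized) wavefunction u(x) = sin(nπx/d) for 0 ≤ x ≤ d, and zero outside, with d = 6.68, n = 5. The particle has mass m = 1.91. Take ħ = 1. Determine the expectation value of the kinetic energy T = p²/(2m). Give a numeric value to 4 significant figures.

T = −(ħ²/2m) d²/dx², so ⟨T⟩ = −(ħ²/2m) ∫ u*·u'' dx / ∫|u|² dx; with m = 1.91.
d/dx sin(nπx/d) = (nπ/d)·cos(nπx/d) and d²/dx² sin(nπx/d) = −(nπ/d)²·sin(nπx/d); on 0 ≤ x ≤ d, ∫sin²(nπx/d) dx = d/2 and ∫sin(nπx/d)·cos(nπx/d) dx = 0.
State is unnormalized: ∫|u|² dx = 3.3400, and ∫u*·(−ħ²/2m · u'') dx = 4.8347, so ⟨T⟩ = 4.8347 / 3.3400.
⟨T⟩ = 1.4475.

1.448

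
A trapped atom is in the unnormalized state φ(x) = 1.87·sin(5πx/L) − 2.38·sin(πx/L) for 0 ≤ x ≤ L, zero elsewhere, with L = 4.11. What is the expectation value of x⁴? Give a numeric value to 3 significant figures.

37.8

⟨x⁴⟩ = ∫ x⁴·|φ|² dx / ∫|φ|² dx (integrals over the domain).
On 0 ≤ x ≤ L (j ≠ l): ∫sin²(jπx/L) dx = L/2, ∫sin(jπx/L)·sin(lπx/L) dx = 0; diagonal moments ∫x·sin²(jπx/L) dx = L²/4, ∫x²·sin²(jπx/L) dx = L³·(1/6 − 1/(4j²π²)); cross terms ∫x·sin(jπx/L)·sin(lπx/L) dx = 0 for j + l even and −4jlL²/(π²(j² − l²)²) for j + l odd, ∫x²·sin(jπx/L)·sin(lπx/L) dx = (−1)^(j+l)·4jlL³/(π²(j² − l²)²); higher powers the same way via product-to-sum and parts.
State is unnormalized: ∫|φ|² dx = 18.826, and ∫φ*·x⁴·φ dx = 711.33, so ⟨x⁴⟩ = 711.33 / 18.826.
⟨x⁴⟩ = 37.784.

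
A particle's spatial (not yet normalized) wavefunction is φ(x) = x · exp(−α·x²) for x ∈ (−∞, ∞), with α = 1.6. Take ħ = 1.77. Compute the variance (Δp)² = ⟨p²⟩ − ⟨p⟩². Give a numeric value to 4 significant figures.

Compute ⟨p⟩ and ⟨p²⟩ separately; (Δp)² = ⟨p²⟩ − ⟨p⟩².
Expand each integrand as polynomial × e^(−2αx²) and use ∫x^(2j)·e^(−2αx²) dx = (2j−1)!!/(4α)^j · √(π/(2α)), odd powers → 0; here √(π/(2α)) = 0.99083. Differentiate with the product rule, d/dx e^(−αx²) = −2αx·e^(−αx²).
Normalization: ∫|φ|² dx = 0.15482.
⟨p⟩ = 0.0000 and ⟨p²⟩ = 15.038.
(Δp)² = 15.038 − (0.0000)² = 15.038.

15.04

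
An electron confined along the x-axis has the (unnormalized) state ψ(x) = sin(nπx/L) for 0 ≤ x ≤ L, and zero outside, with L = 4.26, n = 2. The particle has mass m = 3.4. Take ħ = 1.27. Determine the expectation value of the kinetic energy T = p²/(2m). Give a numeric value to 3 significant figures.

0.516

T = −(ħ²/2m) d²/dx², so ⟨T⟩ = −(ħ²/2m) ∫ ψ*·ψ'' dx / ∫|ψ|² dx; with m = 3.4.
d/dx sin(nπx/L) = (nπ/L)·cos(nπx/L) and d²/dx² sin(nπx/L) = −(nπ/L)²·sin(nπx/L); on 0 ≤ x ≤ L, ∫sin²(nπx/L) dx = L/2 and ∫sin(nπx/L)·cos(nπx/L) dx = 0.
State is unnormalized: ∫|ψ|² dx = 2.1300, and ∫ψ*·(−ħ²/2m · ψ'') dx = 1.0991, so ⟨T⟩ = 1.0991 / 2.1300.
⟨T⟩ = 0.51599.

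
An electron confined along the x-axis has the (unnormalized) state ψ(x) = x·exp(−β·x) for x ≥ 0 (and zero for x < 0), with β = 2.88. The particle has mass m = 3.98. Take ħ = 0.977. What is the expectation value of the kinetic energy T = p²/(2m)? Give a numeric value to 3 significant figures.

0.995

T = −(ħ²/2m) d²/dx², so ⟨T⟩ = −(ħ²/2m) ∫ ψ*·ψ'' dx / ∫|ψ|² dx; with m = 3.98.
Differentiate x·exp(−β·x) with the product rule; every integrand then reduces to terms xʲ·e^(−2βx) on [0, ∞), with ∫₀^∞ xʲ·e^(−2βx) dx = j!/(2β)^(j+1).
State is unnormalized: ∫|ψ|² dx = 0.010466, and ∫ψ*·(−ħ²/2m · ψ'') dx = 0.010409, so ⟨T⟩ = 0.010409 / 0.010466.
⟨T⟩ = 0.99463.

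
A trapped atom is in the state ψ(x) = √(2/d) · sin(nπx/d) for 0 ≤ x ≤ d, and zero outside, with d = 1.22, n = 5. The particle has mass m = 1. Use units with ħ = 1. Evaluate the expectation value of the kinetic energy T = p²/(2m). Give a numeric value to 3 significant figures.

T = −(ħ²/2m) d²/dx², so ⟨T⟩ = −(ħ²/2m) ∫ ψ*·ψ'' dx; with m = 1.
d/dx sin(nπx/d) = (nπ/d)·cos(nπx/d) and d²/dx² sin(nπx/d) = −(nπ/d)²·sin(nπx/d); on 0 ≤ x ≤ d, ∫sin²(nπx/d) dx = d/2 and ∫sin(nπx/d)·cos(nπx/d) dx = 0.
⟨T⟩ = 82.888.

82.9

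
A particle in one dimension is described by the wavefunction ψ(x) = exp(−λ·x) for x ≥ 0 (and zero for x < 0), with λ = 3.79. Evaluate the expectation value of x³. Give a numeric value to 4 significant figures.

0.01378

⟨x³⟩ = ∫ x³·|ψ|² dx / ∫|ψ|² dx (integrals over the domain).
Every integrand reduces to terms xʲ·e^(−2λx) on [0, ∞); use ∫₀^∞ xʲ·e^(−2λx) dx = j!/(2λ)^(j+1).
State is unnormalized: ∫|ψ|² dx = 0.13193, and ∫ψ*·x³·ψ dx = 0.0018175, so ⟨x³⟩ = 0.0018175 / 0.13193.
⟨x³⟩ = 0.013777.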